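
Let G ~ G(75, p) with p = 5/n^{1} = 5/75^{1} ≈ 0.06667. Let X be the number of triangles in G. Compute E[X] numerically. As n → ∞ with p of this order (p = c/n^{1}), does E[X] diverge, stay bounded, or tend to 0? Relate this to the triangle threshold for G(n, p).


Number of potential triangles: C(75, 3) = 67525.
Each occurs with probability p³ ≈ (0.06667)³ ≈ 2.962963e-04.
By linearity: E[X] = C(75, 3)·p³ ≈ 67525 · 2.962963e-04 ≈ 20.0074.
Here α = 1, so p = 5/n is exactly at the triangle threshold p ~ 1/n. Asymptotically E[X] → c³/6 = 5³/6 = 125/6 ≈ 20.8333, a bounded constant. In this regime the triangle count is asymptotically Poisson(c³/6).

E[X] ≈ 20.0074; in regime p = Θ(1/n^{1}) E[X] stays bounded (at the triangle threshold p ~ 1/n).


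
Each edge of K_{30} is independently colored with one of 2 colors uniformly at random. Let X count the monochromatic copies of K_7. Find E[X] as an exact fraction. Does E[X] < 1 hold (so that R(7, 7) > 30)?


E[X] = C(30, 7) · 2^{1 − 21} = 2035800 · 2^{−20} = 2035800/1048576.
As a reduced fraction: E[X] = 254475/131072 ≈ 1.941.
Is E[X] < 1? NO.
Since E[X] ≥ 1, the first-moment bound is inconclusive at n = 30; it does NOT by itself certify R(7, 7) > 30.

E[X] = 254475/131072 ≈ 1.941; E[X] ≥ 1; first-moment method inconclusive here.


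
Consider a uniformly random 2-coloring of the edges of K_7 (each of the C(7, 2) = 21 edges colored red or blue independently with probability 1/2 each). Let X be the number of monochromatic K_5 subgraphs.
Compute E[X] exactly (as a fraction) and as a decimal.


Let X = Σ_S X_S over the C(7, 5) = 21 subsets S of size 5, where X_S = 1 if the K_5 on S is monochromatic.
For a fixed S, the K_5 on S has C(5, 2) = 10 edges. P[all 10 edges red] = (1/2)^10, and likewise for blue, so P[monochromatic] = 2·(1/2)^10 = 2^{1 − 10} = 1/512.
Summing: E[X] = C(7, 5) · 2^{1 − 10} = 21 · 1/512 = 21/512.
Numerically: E[X] ≈ 0.04102.

E[X] = C(7,5)·2^(1−C(5,2)) = 21/512 ≈ 0.04102.


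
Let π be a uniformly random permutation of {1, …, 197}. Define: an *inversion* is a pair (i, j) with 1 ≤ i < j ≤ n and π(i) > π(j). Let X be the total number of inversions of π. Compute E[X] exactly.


Write X = Σ X_I over the C(197, 2) = 19306 pairs i < j, with X_I the indicator of one inversion.
There are 19306 indicators.
For each fixed pair i < j, the values π(i) and π(j) are two distinct elements of {1, …, 197} in uniformly random order; by symmetry P[π(i) > π(j)] = 1/2.
By linearity: E[X] = 19306 · (1/2) = C(197, 2) · (1/2) = 19306/2 = 9653 ≈ 9653.00000.

E[X] = 9653 = 9653.00000.


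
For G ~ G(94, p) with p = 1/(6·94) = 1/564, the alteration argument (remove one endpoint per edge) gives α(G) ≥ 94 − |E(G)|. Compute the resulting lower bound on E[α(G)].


E[|E(G)|] = C(94, 2)·p = 4371 · (1/564) = 31/4.
E[α(G)] ≥ n − E[|E(G)|] = 94 − 31/4 = 345/4.
Numerically: ≈ 86.2500.
(This is only a lower bound; the true E[α(G)] may be larger.)

E[α(G)] ≥ 345/4 ≈ 86.2500.


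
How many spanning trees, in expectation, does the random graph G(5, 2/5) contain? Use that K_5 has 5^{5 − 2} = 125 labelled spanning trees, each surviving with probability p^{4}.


K_5 has 5^{5 − 2} = 125 labelled spanning trees.
For each such spanning tree H, let X_H = 1 if all 4 edges of H are present in G. Then P[X_H = 1] = p^{4} = (2/5)^{4} = 16/625.
Summing the indicators: E[X] = Σ_H E[X_H] = 125 · p^{4} = 125 · 16/625 = 16/5.
Numerically: E[X] ≈ 3.2.

E[X] = 125 · (2/5)^{4} = 16/5 ≈ 3.2.


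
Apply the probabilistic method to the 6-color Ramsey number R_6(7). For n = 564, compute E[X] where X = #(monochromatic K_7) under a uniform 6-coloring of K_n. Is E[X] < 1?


E[X] = C(564, 7) · 6^{1 − 21} = 3469685994423792 · 6^{−20} = 3469685994423792/3656158440062976.
As a reduced fraction: E[X] = 24095041627943/25389989167104 ≈ 0.9490.
Is E[X] < 1? YES.
Since E[X] < 1, there exists a 6-coloring of K_{564} with no monochromatic K_7; hence R_6(7) > 564.

E[X] = 24095041627943/25389989167104 ≈ 0.9490; E[X] < 1, so R_6(7) > 564.


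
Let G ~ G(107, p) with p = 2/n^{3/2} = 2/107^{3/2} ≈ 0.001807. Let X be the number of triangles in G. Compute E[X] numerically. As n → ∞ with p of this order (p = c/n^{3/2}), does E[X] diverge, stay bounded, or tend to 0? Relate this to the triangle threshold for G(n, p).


Number of potential triangles: C(107, 3) = 198485.
Each occurs with probability p³ ≈ (0.001807)³ ≈ 5.9001491e-09.
By linearity: E[X] = C(107, 3)·p³ ≈ 198485 · 5.9001491e-09 ≈ 0.00117.
Since α = 3/2 > 1, p = c/n^{3/2} = o(1/n) is below the triangle threshold p ~ 1/n. Asymptotically E[X] ~ (c³/6)·n^{3(1−α)} = (2³/6)·n^{-1.5} → 0, so by Markov's inequality G has no triangles w.h.p.

E[X] ≈ 0.00117; in regime p = Θ(1/n^{3/2}) E[X] tends to 0 (below the triangle threshold p ~ 1/n).


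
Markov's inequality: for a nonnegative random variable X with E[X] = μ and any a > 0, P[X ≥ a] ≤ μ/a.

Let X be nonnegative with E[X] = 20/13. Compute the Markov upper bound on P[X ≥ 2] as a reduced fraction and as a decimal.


μ = E[X] = 20/13, a = 2.
Markov: P[X ≥ 2] ≤ μ/a = (20/13)/2 = 10/13.
Numerically: ≈ 0.769231.
(Since a = 2 > μ = 1.538462, the bound 10/13 is < 1 and informative.)

P[X ≥ 2] ≤ 10/13 ≈ 0.769231.


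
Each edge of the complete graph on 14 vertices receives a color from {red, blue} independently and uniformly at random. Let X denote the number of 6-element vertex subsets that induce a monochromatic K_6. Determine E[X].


Let X = Σ_S X_S over the C(14, 6) = 3003 subsets S of size 6, where X_S = 1 if the K_6 on S is monochromatic.
For a fixed S, the K_6 on S has C(6, 2) = 15 edges. P[all 15 edges red] = (1/2)^15, and likewise for blue, so P[monochromatic] = 2·(1/2)^15 = 2^{1 − 15} = 1/16384.
By linearity of expectation: E[X] = C(14, 6) · 2^{1 − 15} = 3003 · 1/16384 = 3003/16384.
Numerically: E[X] ≈ 0.1833.

E[X] = C(14,6)·2^(1−C(6,2)) = 3003/16384 ≈ 0.1833.


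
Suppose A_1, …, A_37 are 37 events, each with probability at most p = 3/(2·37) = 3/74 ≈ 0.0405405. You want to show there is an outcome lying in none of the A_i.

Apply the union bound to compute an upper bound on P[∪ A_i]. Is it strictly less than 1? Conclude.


Union bound: P[∪_{i=1}^{37} A_i] ≤ Σ_i P[A_i] ≤ 37·p = 37·(3/74) = 3/2.
Numerically: 3/2 ≈ 1.5000000.
Is 3/2 < 1? NO.
Since the bound 3/2 is ≥ 1, the union bound is uninformative here; it does NOT by itself certify existence.

37·p = 3/2 ≈ 1.5000000; existence NOT certified by the union bound.


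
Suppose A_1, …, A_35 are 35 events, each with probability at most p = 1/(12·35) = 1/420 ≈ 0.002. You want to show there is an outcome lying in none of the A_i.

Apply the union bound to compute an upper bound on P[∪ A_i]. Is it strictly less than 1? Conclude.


Union bound: P[∪_{i=1}^{35} A_i] ≤ Σ_i P[A_i] ≤ 35·p = 35·(1/420) = 1/12.
Numerically: 1/12 ≈ 0.083.
Is 1/12 < 1? YES.
Since P[∪ A_i] ≤ 1/12 < 1, the complement has P[∩ A_i^c] ≥ 1 − 1/12 = 11/12 > 0, so some outcome avoids every A_i.

35·p = 1/12 ≈ 0.083; existence CERTIFIED by the union bound.


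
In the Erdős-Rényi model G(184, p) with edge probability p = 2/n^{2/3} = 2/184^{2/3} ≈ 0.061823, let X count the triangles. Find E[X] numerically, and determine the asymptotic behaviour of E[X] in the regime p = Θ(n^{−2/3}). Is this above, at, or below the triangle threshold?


Number of potential triangles: C(184, 3) = 1021384.
Each occurs with probability p³ ≈ (0.061823)³ ≈ 2.3629490e-04.
By linearity: E[X] = C(184, 3)·p³ ≈ 1021384 · 2.3629490e-04 ≈ 241.34783.
Since α = 2/3 < 1, p = c/n^{2/3} ≫ 1/n is above the triangle threshold p ~ 1/n. Asymptotically E[X] ~ (c³/6)·n^{3(1−α)} = (2³/6)·n^{1} → ∞; triangles are abundant w.h.p.

E[X] ≈ 241.34783; in regime p = Θ(1/n^{2/3}) E[X] diverges (above the triangle threshold p ~ 1/n).


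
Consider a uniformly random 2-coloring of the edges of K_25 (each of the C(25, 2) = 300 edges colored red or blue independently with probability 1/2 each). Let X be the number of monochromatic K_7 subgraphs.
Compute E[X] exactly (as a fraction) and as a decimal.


Let X = Σ_S X_S over the C(25, 7) = 480700 subsets S of size 7, where X_S = 1 if the K_7 on S is monochromatic.
For a fixed S, the K_7 on S has C(7, 2) = 21 edges. P[all 21 edges red] = (1/2)^21, and likewise for blue, so P[monochromatic] = 2·(1/2)^21 = 2^{1 − 21} = 1/1048576.
By linearity of expectation: E[X] = C(25, 7) · 2^{1 − 21} = 480700 · 1/1048576 = 120175/262144.
Numerically: E[X] ≈ 0.458.

E[X] = C(25,7)·2^(1−C(7,2)) = 120175/262144 ≈ 0.458.


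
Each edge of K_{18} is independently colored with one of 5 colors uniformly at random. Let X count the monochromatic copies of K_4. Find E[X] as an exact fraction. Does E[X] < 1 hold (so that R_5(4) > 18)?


E[X] = C(18, 4) · 5^{1 − 6} = 3060 · 5^{−5} = 3060/3125.
As a reduced fraction: E[X] = 612/625 ≈ 0.979.
Is E[X] < 1? YES.
Since E[X] < 1, there exists a 5-coloring of K_{18} with no monochromatic K_4; hence R_5(4) > 18.

E[X] = 612/625 ≈ 0.979; E[X] < 1, so R_5(4) > 18.


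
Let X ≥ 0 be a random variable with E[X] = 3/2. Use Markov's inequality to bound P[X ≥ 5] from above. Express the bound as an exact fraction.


μ = E[X] = 3/2, a = 5.
Markov: P[X ≥ 5] ≤ μ/a = (3/2)/5 = 3/10.
Numerically: ≈ 0.300.
(Since a = 5 > μ = 1.500, the bound 3/10 is < 1 and informative.)

P[X ≥ 5] ≤ 3/10 ≈ 0.300.


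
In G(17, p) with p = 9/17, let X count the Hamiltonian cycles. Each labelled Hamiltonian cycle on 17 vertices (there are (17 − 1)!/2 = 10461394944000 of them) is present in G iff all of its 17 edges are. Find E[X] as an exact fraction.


K_17 has (17 − 1)!/2 = 10461394944000 labelled Hamiltonian cycles.
For each such Hamiltonian cycle H, let X_H = 1 if all 17 edges of H are present in G. Then P[X_H = 1] = p^{17} = (9/17)^{17} = 16677181699666569/827240261886336764177.
Summing the indicators: E[X] = Σ_H E[X_H] = 10461394944000 · p^{17} = 10461394944000 · 16677181699666569/827240261886336764177 = 174466584313061171422427136000/827240261886336764177.
Numerically: E[X] ≈ 2.109e+08.

E[X] = 10461394944000 · (9/17)^{17} = 174466584313061171422427136000/827240261886336764177 ≈ 2.109e+08.


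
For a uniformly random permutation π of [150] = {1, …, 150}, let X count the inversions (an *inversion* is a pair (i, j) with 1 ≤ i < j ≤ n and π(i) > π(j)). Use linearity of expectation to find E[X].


Write X = Σ X_I over the C(150, 2) = 11175 pairs i < j, with X_I the indicator of one inversion.
There are 11175 indicators.
For each fixed pair i < j, the values π(i) and π(j) are two distinct elements of {1, …, 150} in uniformly random order; by symmetry P[π(i) > π(j)] = 1/2.
By linearity: E[X] = 11175 · (1/2) = C(150, 2) · (1/2) = 11175/2 = 11175/2 ≈ 5587.50000.

E[X] = 11175/2 = 5587.50000.


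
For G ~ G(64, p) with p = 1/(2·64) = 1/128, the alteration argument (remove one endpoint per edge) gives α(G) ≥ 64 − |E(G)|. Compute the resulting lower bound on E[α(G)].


E[|E(G)|] = C(64, 2)·p = 2016 · (1/128) = 63/4.
E[α(G)] ≥ n − E[|E(G)|] = 64 − 63/4 = 193/4.
Numerically: ≈ 48.2500.
(This is only a lower bound; the true E[α(G)] may be larger.)

E[α(G)] ≥ 193/4 ≈ 48.2500.


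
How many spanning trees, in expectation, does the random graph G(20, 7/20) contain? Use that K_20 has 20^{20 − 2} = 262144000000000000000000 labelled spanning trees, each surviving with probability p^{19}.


K_20 has 20^{20 − 2} = 262144000000000000000000 labelled spanning trees.
For each such spanning tree H, let X_H = 1 if all 19 edges of H are present in G. Then P[X_H = 1] = p^{19} = (7/20)^{19} = 11398895185373143/5242880000000000000000000.
By linearity of expectation: E[X] = Σ_H E[X_H] = 262144000000000000000000 · p^{19} = 262144000000000000000000 · 11398895185373143/5242880000000000000000000 = 11398895185373143/20.
Numerically: E[X] ≈ 5.6994e+14.

E[X] = 262144000000000000000000 · (7/20)^{19} = 11398895185373143/20 ≈ 5.6994e+14.


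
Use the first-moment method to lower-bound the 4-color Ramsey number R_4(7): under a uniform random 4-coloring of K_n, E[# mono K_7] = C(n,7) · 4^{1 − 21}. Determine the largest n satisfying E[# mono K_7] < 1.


We need C(n, 7) · 4^{1 − 21} < 1, i.e. C(n, 7) < 4^{21 − 1} = 1099511627776.
Check values of n near the boundary:
  n = 178: C(178, 7) = 996867063280; 996867063280 < 1099511627776? YES
  n = 179: C(179, 7) = 1037437234460; 1037437234460 < 1099511627776? YES
  n = 180: C(180, 7) = 1079414463600; 1079414463600 < 1099511627776? YES
  n = 181: C(181, 7) = 1122839183400; 1122839183400 < 1099511627776? NO
The largest n with C(n, 7) < 1099511627776 is n = 180 (where E[X] = 67463403975/68719476736 ≈ 0.981722). Hence R_4(7) > 180, i.e. R_4(7) ≥ 181.

Largest n = 180; hence R_4(7) > 180.


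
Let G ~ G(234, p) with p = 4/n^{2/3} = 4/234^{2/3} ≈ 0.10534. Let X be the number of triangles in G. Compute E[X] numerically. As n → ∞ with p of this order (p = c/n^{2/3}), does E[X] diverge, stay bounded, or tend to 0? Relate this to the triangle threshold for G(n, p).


Number of potential triangles: C(234, 3) = 2108184.
Each occurs with probability p³ ≈ (0.10534)³ ≈ 1.1688217e-03.
By linearity: E[X] = C(234, 3)·p³ ≈ 2108184 · 1.1688217e-03 ≈ 2464.09117.
Since α = 2/3 < 1, p = c/n^{2/3} ≫ 1/n is above the triangle threshold p ~ 1/n. Asymptotically E[X] ~ (c³/6)·n^{3(1−α)} = (4³/6)·n^{1} → ∞; triangles are abundant w.h.p.

E[X] ≈ 2464.09117; in regime p = Θ(1/n^{2/3}) E[X] diverges (above the triangle threshold p ~ 1/n).


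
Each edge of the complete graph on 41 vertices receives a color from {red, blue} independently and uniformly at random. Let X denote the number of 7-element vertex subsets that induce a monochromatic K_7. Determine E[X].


Let X = Σ_S X_S over the C(41, 7) = 22481940 subsets S of size 7, where X_S = 1 if the K_7 on S is monochromatic.
For a fixed S, the K_7 on S has C(7, 2) = 21 edges. P[all 21 edges red] = (1/2)^21, and likewise for blue, so P[monochromatic] = 2·(1/2)^21 = 2^{1 − 21} = 1/1048576.
By linearity: E[X] = C(41, 7) · 2^{1 − 21} = 22481940 · 1/1048576 = 5620485/262144.
Numerically: E[X] ≈ 21.4404.

E[X] = C(41,7)·2^(1−C(7,2)) = 5620485/262144 ≈ 21.4404.


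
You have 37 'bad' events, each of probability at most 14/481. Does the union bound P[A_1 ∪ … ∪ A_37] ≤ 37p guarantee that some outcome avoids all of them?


Union bound: P[∪_{i=1}^{37} A_i] ≤ Σ_i P[A_i] ≤ 37·p = 37·(14/481) = 14/13.
Numerically: 14/13 ≈ 1.077.
Is 14/13 < 1? NO.
Since the bound 14/13 is ≥ 1, the union bound is uninformative here; it does NOT by itself certify existence.

37·p = 14/13 ≈ 1.077; existence NOT certified by the union bound.


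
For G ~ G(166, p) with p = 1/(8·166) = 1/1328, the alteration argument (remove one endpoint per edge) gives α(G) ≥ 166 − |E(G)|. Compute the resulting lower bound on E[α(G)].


E[|E(G)|] = C(166, 2)·p = 13695 · (1/1328) = 165/16.
E[α(G)] ≥ n − E[|E(G)|] = 166 − 165/16 = 2491/16.
Numerically: ≈ 155.68750.
(This is only a lower bound; the true E[α(G)] may be larger.)

E[α(G)] ≥ 2491/16 ≈ 155.68750.


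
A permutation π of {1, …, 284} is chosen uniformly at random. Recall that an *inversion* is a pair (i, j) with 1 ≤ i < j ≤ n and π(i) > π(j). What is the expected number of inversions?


Write X = Σ X_I over the C(284, 2) = 40186 pairs i < j, with X_I the indicator of one inversion.
There are 40186 indicators.
For each fixed pair i < j, the values π(i) and π(j) are two distinct elements of {1, …, 284} in uniformly random order; by symmetry P[π(i) > π(j)] = 1/2.
By linearity: E[X] = 40186 · (1/2) = C(284, 2) · (1/2) = 40186/2 = 20093 ≈ 20093.00000.

E[X] = 20093 = 20093.00000.


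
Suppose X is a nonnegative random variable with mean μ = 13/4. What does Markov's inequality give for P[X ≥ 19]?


μ = E[X] = 13/4, a = 19.
Markov: P[X ≥ 19] ≤ μ/a = (13/4)/19 = 13/76.
Numerically: ≈ 0.17105.
(Since a = 19 > μ = 3.25000, the bound 13/76 is < 1 and informative.)

P[X ≥ 19] ≤ 13/76 ≈ 0.17105.


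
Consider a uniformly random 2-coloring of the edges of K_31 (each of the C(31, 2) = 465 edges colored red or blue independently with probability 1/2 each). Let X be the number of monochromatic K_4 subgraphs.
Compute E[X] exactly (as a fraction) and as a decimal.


Let X = Σ_S X_S over the C(31, 4) = 31465 subsets S of size 4, where X_S = 1 if the K_4 on S is monochromatic.
For a fixed S, the K_4 on S has C(4, 2) = 6 edges. P[all 6 edges red] = (1/2)^6, and likewise for blue, so P[monochromatic] = 2·(1/2)^6 = 2^{1 − 6} = 1/32.
By linearity: E[X] = C(31, 4) · 2^{1 − 6} = 31465 · 1/32 = 31465/32.
Numerically: E[X] ≈ 983.28125.

E[X] = C(31,4)·2^(1−C(4,2)) = 31465/32 ≈ 983.28125.


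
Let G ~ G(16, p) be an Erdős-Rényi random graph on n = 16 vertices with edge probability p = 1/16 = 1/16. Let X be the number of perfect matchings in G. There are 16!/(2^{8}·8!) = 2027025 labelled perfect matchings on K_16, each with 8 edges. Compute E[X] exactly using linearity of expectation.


K_16 has 16!/(2^{8}·8!) = 2027025 labelled perfect matchings.
For each such perfect matching H, let X_H = 1 if all 8 edges of H are present in G. Then P[X_H = 1] = p^{8} = (1/16)^{8} = 1/4294967296.
Summing the indicators: E[X] = Σ_H E[X_H] = 2027025 · p^{8} = 2027025 · 1/4294967296 = 2027025/4294967296.
Numerically: E[X] ≈ 0.000471954.

E[X] = 2027025 · (1/16)^{8} = 2027025/4294967296 ≈ 0.000471954.


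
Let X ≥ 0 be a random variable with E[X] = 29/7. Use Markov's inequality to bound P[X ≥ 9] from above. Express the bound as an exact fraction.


μ = E[X] = 29/7, a = 9.
Markov: P[X ≥ 9] ≤ μ/a = (29/7)/9 = 29/63.
Numerically: ≈ 0.460.
(Since a = 9 > μ = 4.143, the bound 29/63 is < 1 and informative.)

P[X ≥ 9] ≤ 29/63 ≈ 0.460.


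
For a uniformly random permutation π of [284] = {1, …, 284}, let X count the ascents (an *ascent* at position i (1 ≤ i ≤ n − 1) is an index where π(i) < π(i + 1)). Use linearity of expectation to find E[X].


Write X = Σ X_I over i = 1, …, 283, with X_I the indicator of one ascent.
There are 283 indicators.
For each fixed i, the pair (π(i), π(i+1)) is a uniformly random ordered pair of distinct values from {1, …, 284}; by symmetry P[π(i) < π(i+1)] = 1/2.
By linearity: E[X] = 283 · (1/2) = (284 − 1) · (1/2) = 283/2 ≈ 141.500.

E[X] = 283/2 = 141.500.


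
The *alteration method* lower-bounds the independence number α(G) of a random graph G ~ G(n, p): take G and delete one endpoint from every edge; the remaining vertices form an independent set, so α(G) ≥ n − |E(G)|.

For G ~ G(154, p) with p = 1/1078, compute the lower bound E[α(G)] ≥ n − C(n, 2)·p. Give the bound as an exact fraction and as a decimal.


E[|E(G)|] = C(154, 2)·p = 11781 · (1/1078) = 153/14.
E[α(G)] ≥ n − E[|E(G)|] = 154 − 153/14 = 2003/14.
Numerically: ≈ 143.07143.
(This is only a lower bound; the true E[α(G)] may be larger.)

E[α(G)] ≥ 2003/14 ≈ 143.07143.


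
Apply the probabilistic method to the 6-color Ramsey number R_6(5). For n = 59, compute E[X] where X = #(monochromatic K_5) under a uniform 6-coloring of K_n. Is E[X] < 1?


E[X] = C(59, 5) · 6^{1 − 10} = 5006386 · 6^{−9} = 5006386/10077696.
As a reduced fraction: E[X] = 2503193/5038848 ≈ 0.4968.
Is E[X] < 1? YES.
Since E[X] < 1, there exists a 6-coloring of K_{59} with no monochromatic K_5; hence R_6(5) > 59.

E[X] = 2503193/5038848 ≈ 0.4968; E[X] < 1, so R_6(5) > 59.


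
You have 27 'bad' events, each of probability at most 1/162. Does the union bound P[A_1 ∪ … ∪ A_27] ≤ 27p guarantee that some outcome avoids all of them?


Union bound: P[∪_{i=1}^{27} A_i] ≤ Σ_i P[A_i] ≤ 27·p = 27·(1/162) = 1/6.
Numerically: 1/6 ≈ 0.1667.
Is 1/6 < 1? YES.
Since P[∪ A_i] ≤ 1/6 < 1, the complement has P[∩ A_i^c] ≥ 1 − 1/6 = 5/6 > 0, so some outcome avoids every A_i.

27·p = 1/6 ≈ 0.1667; existence CERTIFIED by the union bound.


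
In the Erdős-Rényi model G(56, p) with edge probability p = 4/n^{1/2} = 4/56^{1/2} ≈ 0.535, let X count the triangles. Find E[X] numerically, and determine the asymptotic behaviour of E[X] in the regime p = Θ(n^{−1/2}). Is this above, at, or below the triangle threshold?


Number of potential triangles: C(56, 3) = 27720.
Each occurs with probability p³ ≈ (0.535)³ ≈ 1.52721e-01.
By linearity: E[X] = C(56, 3)·p³ ≈ 27720 · 1.52721e-01 ≈ 4233.418.
Since α = 1/2 < 1, p = c/n^{1/2} ≫ 1/n is above the triangle threshold p ~ 1/n. Asymptotically E[X] ~ (c³/6)·n^{3(1−α)} = (4³/6)·n^{1.5} → ∞; triangles are abundant w.h.p.

E[X] ≈ 4233.418; in regime p = Θ(1/n^{1/2}) E[X] diverges (above the triangle threshold p ~ 1/n).


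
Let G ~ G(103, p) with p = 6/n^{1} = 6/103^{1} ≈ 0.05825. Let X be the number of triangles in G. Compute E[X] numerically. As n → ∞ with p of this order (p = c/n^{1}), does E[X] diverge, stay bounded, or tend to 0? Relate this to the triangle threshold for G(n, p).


Number of potential triangles: C(103, 3) = 176851.
Each occurs with probability p³ ≈ (0.05825)³ ≈ 1.976706e-04.
By linearity: E[X] = C(103, 3)·p³ ≈ 176851 · 1.976706e-04 ≈ 34.9582.
Here α = 1, so p = 6/n is exactly at the triangle threshold p ~ 1/n. Asymptotically E[X] → c³/6 = 6³/6 = 36 ≈ 36.0000, a bounded constant. In this regime the triangle count is asymptotically Poisson(c³/6).

E[X] ≈ 34.9582; in regime p = Θ(1/n^{1}) E[X] stays bounded (at the triangle threshold p ~ 1/n).


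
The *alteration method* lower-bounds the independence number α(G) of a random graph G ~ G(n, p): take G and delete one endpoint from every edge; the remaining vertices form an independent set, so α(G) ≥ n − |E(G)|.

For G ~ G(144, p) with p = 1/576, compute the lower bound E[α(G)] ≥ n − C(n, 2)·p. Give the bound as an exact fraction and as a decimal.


E[|E(G)|] = C(144, 2)·p = 10296 · (1/576) = 143/8.
E[α(G)] ≥ n − E[|E(G)|] = 144 − 143/8 = 1009/8.
Numerically: ≈ 126.125000.
(This is only a lower bound; the true E[α(G)] may be larger.)

E[α(G)] ≥ 1009/8 ≈ 126.125000.


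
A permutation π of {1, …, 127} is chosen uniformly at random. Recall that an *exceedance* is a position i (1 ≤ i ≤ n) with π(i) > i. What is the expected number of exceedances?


Write X = Σ_{i=1}^{127} X_i, where X_i = 1_{π(i) > i}.
For each fixed i, π(i) is uniform over {1, …, 127} (marginal of a uniform permutation), so P[π(i) > i] = (n − i)/n. Summing: Σ_{i=1}^{127} (n − i)/n = (0 + 1 + … + 126)/127 = 127(127 − 1)/(2·127) = (127 − 1)/2.
Hence E[X] = Σ_{i=1}^{127} (127 − i)/127 = 63 ≈ 63.000000.

E[X] = 63 = 63.000000.


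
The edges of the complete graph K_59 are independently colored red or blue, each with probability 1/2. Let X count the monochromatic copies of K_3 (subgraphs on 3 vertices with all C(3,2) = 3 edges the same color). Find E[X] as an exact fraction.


Let X = Σ_S X_S over the C(59, 3) = 32509 subsets S of size 3, where X_S = 1 if the K_3 on S is monochromatic.
For a fixed S, the K_3 on S has C(3, 2) = 3 edges. P[all 3 edges red] = (1/2)^3, and likewise for blue, so P[monochromatic] = 2·(1/2)^3 = 2^{1 − 3} = 1/4.
By linearity of expectation: E[X] = C(59, 3) · 2^{1 − 3} = 32509 · 1/4 = 32509/4.
Numerically: E[X] ≈ 8127.250.

E[X] = C(59,3)·2^(1−C(3,2)) = 32509/4 ≈ 8127.250.


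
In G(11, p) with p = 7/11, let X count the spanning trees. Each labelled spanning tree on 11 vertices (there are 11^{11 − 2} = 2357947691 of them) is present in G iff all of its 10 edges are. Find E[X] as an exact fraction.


K_11 has 11^{11 − 2} = 2357947691 labelled spanning trees.
For each such spanning tree H, let X_H = 1 if all 10 edges of H are present in G. Then P[X_H = 1] = p^{10} = (7/11)^{10} = 282475249/25937424601.
By linearity: E[X] = Σ_H E[X_H] = 2357947691 · p^{10} = 2357947691 · 282475249/25937424601 = 282475249/11.
Numerically: E[X] ≈ 2.568e+07.

E[X] = 2357947691 · (7/11)^{10} = 282475249/11 ≈ 2.568e+07.


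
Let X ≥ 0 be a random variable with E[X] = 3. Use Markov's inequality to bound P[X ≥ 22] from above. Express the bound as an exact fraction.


μ = E[X] = 3, a = 22.
Markov: P[X ≥ 22] ≤ μ/a = (3)/22 = 3/22.
Numerically: ≈ 0.136364.
(Since a = 22 > μ = 3.000000, the bound 3/22 is < 1 and informative.)

P[X ≥ 22] ≤ 3/22 ≈ 0.136364.


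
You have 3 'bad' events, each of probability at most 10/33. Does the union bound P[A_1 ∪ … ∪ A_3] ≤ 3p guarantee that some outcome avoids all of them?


Union bound: P[∪_{i=1}^{3} A_i] ≤ Σ_i P[A_i] ≤ 3·p = 3·(10/33) = 10/11.
Numerically: 10/11 ≈ 0.9091.
Is 10/11 < 1? YES.
Since P[∪ A_i] ≤ 10/11 < 1, the complement has P[∩ A_i^c] ≥ 1 − 10/11 = 1/11 > 0, so some outcome avoids every A_i.

3·p = 10/11 ≈ 0.9091; existence CERTIFIED by the union bound.


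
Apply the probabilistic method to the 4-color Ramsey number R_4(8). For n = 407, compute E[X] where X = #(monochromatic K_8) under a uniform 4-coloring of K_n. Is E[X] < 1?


E[X] = C(407, 8) · 4^{1 − 28} = 17424959239309050 · 4^{−27} = 17424959239309050/18014398509481984.
As a reduced fraction: E[X] = 8712479619654525/9007199254740992 ≈ 0.96728.
Is E[X] < 1? YES.
Since E[X] < 1, there exists a 4-coloring of K_{407} with no monochromatic K_8; hence R_4(8) > 407.

E[X] = 8712479619654525/9007199254740992 ≈ 0.96728; E[X] < 1, so R_4(8) > 407.


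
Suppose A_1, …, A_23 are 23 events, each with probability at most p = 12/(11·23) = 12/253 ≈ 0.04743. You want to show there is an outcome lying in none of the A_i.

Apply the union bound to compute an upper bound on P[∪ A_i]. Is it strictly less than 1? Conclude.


Union bound: P[∪_{i=1}^{23} A_i] ≤ Σ_i P[A_i] ≤ 23·p = 23·(12/253) = 12/11.
Numerically: 12/11 ≈ 1.09091.
Is 12/11 < 1? NO.
Since the bound 12/11 is ≥ 1, the union bound is uninformative here; it does NOT by itself certify existence.

23·p = 12/11 ≈ 1.09091; existence NOT certified by the union bound.


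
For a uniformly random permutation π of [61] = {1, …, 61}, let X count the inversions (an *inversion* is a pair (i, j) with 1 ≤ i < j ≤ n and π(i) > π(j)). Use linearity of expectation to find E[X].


Write X = Σ X_I over the C(61, 2) = 1830 pairs i < j, with X_I the indicator of one inversion.
There are 1830 indicators.
For each fixed pair i < j, the values π(i) and π(j) are two distinct elements of {1, …, 61} in uniformly random order; by symmetry P[π(i) > π(j)] = 1/2.
By linearity: E[X] = 1830 · (1/2) = C(61, 2) · (1/2) = 1830/2 = 915 ≈ 915.0000.

E[X] = 915 = 915.0000.


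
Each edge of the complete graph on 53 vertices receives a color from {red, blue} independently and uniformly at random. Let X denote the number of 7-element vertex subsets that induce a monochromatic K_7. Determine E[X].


Let X = Σ_S X_S over the C(53, 7) = 154143080 subsets S of size 7, where X_S = 1 if the K_7 on S is monochromatic.
For a fixed S, the K_7 on S has C(7, 2) = 21 edges. P[all 21 edges red] = (1/2)^21, and likewise for blue, so P[monochromatic] = 2·(1/2)^21 = 2^{1 − 21} = 1/1048576.
By linearity of expectation: E[X] = C(53, 7) · 2^{1 − 21} = 154143080 · 1/1048576 = 19267885/131072.
Numerically: E[X] ≈ 147.002.

E[X] = C(53,7)·2^(1−C(7,2)) = 19267885/131072 ≈ 147.002.


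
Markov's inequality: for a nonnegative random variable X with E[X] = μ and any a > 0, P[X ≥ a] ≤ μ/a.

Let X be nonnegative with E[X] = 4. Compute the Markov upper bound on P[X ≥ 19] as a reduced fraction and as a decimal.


μ = E[X] = 4, a = 19.
Markov: P[X ≥ 19] ≤ μ/a = (4)/19 = 4/19.
Numerically: ≈ 0.2105.
(Since a = 19 > μ = 4.0000, the bound 4/19 is < 1 and informative.)

P[X ≥ 19] ≤ 4/19 ≈ 0.2105.


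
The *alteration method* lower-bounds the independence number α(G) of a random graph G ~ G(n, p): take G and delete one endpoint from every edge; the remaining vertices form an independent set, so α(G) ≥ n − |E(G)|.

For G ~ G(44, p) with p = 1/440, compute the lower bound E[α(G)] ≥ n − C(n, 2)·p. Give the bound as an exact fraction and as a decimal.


E[|E(G)|] = C(44, 2)·p = 946 · (1/440) = 43/20.
E[α(G)] ≥ n − E[|E(G)|] = 44 − 43/20 = 837/20.
Numerically: ≈ 41.850000.
(This is only a lower bound; the true E[α(G)] may be larger.)

E[α(G)] ≥ 837/20 ≈ 41.850000.


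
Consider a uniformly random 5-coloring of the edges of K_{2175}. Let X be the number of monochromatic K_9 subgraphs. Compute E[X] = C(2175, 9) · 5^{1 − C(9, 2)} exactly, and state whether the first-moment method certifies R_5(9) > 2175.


E[X] = C(2175, 9) · 5^{1 − 36} = 2952382442121838483046575 · 5^{−35} = 2952382442121838483046575/2910383045673370361328125.
As a reduced fraction: E[X] = 118095297684873539321863/116415321826934814453125 ≈ 1.014431.
Is E[X] < 1? NO.
Since E[X] ≥ 1, the first-moment bound is inconclusive at n = 2175; it does NOT by itself certify R_5(9) > 2175.

E[X] = 118095297684873539321863/116415321826934814453125 ≈ 1.014431; E[X] ≥ 1; first-moment method inconclusive here.


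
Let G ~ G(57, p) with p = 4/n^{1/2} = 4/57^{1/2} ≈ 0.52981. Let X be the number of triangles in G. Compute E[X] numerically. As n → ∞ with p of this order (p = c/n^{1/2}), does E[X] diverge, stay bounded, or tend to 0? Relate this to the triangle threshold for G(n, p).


Number of potential triangles: C(57, 3) = 29260.
Each occurs with probability p³ ≈ (0.52981)³ ≈ 1.4871942e-01.
By linearity: E[X] = C(57, 3)·p³ ≈ 29260 · 1.4871942e-01 ≈ 4351.53030.
Since α = 1/2 < 1, p = c/n^{1/2} ≫ 1/n is above the triangle threshold p ~ 1/n. Asymptotically E[X] ~ (c³/6)·n^{3(1−α)} = (4³/6)·n^{1.5} → ∞; triangles are abundant w.h.p.

E[X] ≈ 4351.53030; in regime p = Θ(1/n^{1/2}) E[X] diverges (above the triangle threshold p ~ 1/n).


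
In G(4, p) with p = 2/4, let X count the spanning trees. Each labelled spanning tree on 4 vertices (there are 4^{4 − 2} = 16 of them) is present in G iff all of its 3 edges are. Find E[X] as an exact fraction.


K_4 has 4^{4 − 2} = 16 labelled spanning trees.
For each such spanning tree H, let X_H = 1 if all 3 edges of H are present in G. Then P[X_H = 1] = p^{3} = (1/2)^{3} = 1/8.
By linearity of expectation: E[X] = Σ_H E[X_H] = 16 · p^{3} = 16 · 1/8 = 2.
Numerically: E[X] ≈ 2.

E[X] = 16 · (1/2)^{3} = 2 ≈ 2.


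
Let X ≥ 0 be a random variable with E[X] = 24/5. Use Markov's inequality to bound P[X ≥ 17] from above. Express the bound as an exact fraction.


μ = E[X] = 24/5, a = 17.
Markov: P[X ≥ 17] ≤ μ/a = (24/5)/17 = 24/85.
Numerically: ≈ 0.282.
(Since a = 17 > μ = 4.800, the bound 24/85 is < 1 and informative.)

P[X ≥ 17] ≤ 24/85 ≈ 0.282.


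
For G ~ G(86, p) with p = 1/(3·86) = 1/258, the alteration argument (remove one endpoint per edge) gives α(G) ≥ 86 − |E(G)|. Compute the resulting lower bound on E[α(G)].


E[|E(G)|] = C(86, 2)·p = 3655 · (1/258) = 85/6.
E[α(G)] ≥ n − E[|E(G)|] = 86 − 85/6 = 431/6.
Numerically: ≈ 71.83333.
(This is only a lower bound; the true E[α(G)] may be larger.)

E[α(G)] ≥ 431/6 ≈ 71.83333.


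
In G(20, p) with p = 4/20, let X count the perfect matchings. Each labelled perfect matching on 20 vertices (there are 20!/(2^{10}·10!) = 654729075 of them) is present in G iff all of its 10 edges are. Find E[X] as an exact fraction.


K_20 has 20!/(2^{10}·10!) = 654729075 labelled perfect matchings.
For each such perfect matching H, let X_H = 1 if all 10 edges of H are present in G. Then P[X_H = 1] = p^{10} = (1/5)^{10} = 1/9765625.
Summing the indicators: E[X] = Σ_H E[X_H] = 654729075 · p^{10} = 654729075 · 1/9765625 = 26189163/390625.
Numerically: E[X] ≈ 67.0443.

E[X] = 654729075 · (1/5)^{10} = 26189163/390625 ≈ 67.0443.


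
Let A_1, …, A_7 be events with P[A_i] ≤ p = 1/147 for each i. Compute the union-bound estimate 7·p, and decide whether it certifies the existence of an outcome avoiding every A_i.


Union bound: P[∪_{i=1}^{7} A_i] ≤ Σ_i P[A_i] ≤ 7·p = 7·(1/147) = 1/21.
Numerically: 1/21 ≈ 0.047619.
Is 1/21 < 1? YES.
Since P[∪ A_i] ≤ 1/21 < 1, the complement has P[∩ A_i^c] ≥ 1 − 1/21 = 20/21 > 0, so some outcome avoids every A_i.

7·p = 1/21 ≈ 0.047619; existence CERTIFIED by the union bound.


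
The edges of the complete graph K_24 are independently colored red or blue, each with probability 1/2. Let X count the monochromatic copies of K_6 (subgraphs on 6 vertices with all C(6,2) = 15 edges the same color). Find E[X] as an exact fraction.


Let X = Σ_S X_S over the C(24, 6) = 134596 subsets S of size 6, where X_S = 1 if the K_6 on S is monochromatic.
For a fixed S, the K_6 on S has C(6, 2) = 15 edges. P[all 15 edges red] = (1/2)^15, and likewise for blue, so P[monochromatic] = 2·(1/2)^15 = 2^{1 − 15} = 1/16384.
By linearity of expectation: E[X] = C(24, 6) · 2^{1 − 15} = 134596 · 1/16384 = 33649/4096.
Numerically: E[X] ≈ 8.215088.

E[X] = C(24,6)·2^(1−C(6,2)) = 33649/4096 ≈ 8.215088.


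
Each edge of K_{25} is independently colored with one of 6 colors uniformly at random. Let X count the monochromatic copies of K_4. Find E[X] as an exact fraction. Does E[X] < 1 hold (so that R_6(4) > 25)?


E[X] = C(25, 4) · 6^{1 − 6} = 12650 · 6^{−5} = 12650/7776.
As a reduced fraction: E[X] = 6325/3888 ≈ 1.626800.
Is E[X] < 1? NO.
Since E[X] ≥ 1, the first-moment bound is inconclusive at n = 25; it does NOT by itself certify R_6(4) > 25.

E[X] = 6325/3888 ≈ 1.626800; E[X] ≥ 1; first-moment method inconclusive here.


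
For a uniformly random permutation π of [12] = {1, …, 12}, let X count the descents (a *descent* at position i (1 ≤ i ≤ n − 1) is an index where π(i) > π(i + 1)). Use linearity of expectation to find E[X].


Write X = Σ X_I over i = 1, …, 11, with X_I the indicator of one descent.
There are 11 indicators.
For each fixed i, the pair (π(i), π(i+1)) is a uniformly random ordered pair of distinct values from {1, …, 12}; by symmetry P[π(i) > π(i+1)] = 1/2.
By linearity: E[X] = 11 · (1/2) = (12 − 1) · (1/2) = 11/2 ≈ 5.500000.

E[X] = 11/2 = 5.500000.


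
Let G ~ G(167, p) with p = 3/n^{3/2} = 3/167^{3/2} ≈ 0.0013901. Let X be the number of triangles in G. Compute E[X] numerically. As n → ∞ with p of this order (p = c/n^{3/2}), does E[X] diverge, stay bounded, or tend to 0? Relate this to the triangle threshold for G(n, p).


Number of potential triangles: C(167, 3) = 762355.
Each occurs with probability p³ ≈ (0.0013901)³ ≈ 2.6862080e-09.
By linearity: E[X] = C(167, 3)·p³ ≈ 762355 · 2.6862080e-09 ≈ 0.00205.
Since α = 3/2 > 1, p = c/n^{3/2} = o(1/n) is below the triangle threshold p ~ 1/n. Asymptotically E[X] ~ (c³/6)·n^{3(1−α)} = (3³/6)·n^{-1.5} → 0, so by Markov's inequality G has no triangles w.h.p.

E[X] ≈ 0.00205; in regime p = Θ(1/n^{3/2}) E[X] tends to 0 (below the triangle threshold p ~ 1/n).


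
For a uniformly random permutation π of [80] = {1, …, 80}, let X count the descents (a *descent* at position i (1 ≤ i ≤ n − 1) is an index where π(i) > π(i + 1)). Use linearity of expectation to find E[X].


Write X = Σ X_I over i = 1, …, 79, with X_I the indicator of one descent.
There are 79 indicators.
For each fixed i, the pair (π(i), π(i+1)) is a uniformly random ordered pair of distinct values from {1, …, 80}; by symmetry P[π(i) > π(i+1)] = 1/2.
By linearity: E[X] = 79 · (1/2) = (80 − 1) · (1/2) = 79/2 ≈ 39.50000.

E[X] = 79/2 = 39.50000.


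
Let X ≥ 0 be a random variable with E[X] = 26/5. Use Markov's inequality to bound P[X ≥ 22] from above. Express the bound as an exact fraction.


μ = E[X] = 26/5, a = 22.
Markov: P[X ≥ 22] ≤ μ/a = (26/5)/22 = 13/55.
Numerically: ≈ 0.2364.
(Since a = 22 > μ = 5.2000, the bound 13/55 is < 1 and informative.)

P[X ≥ 22] ≤ 13/55 ≈ 0.2364.


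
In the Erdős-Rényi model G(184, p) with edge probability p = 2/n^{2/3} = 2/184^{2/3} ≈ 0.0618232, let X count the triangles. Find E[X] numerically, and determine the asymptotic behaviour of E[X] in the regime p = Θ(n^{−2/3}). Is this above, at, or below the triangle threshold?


Number of potential triangles: C(184, 3) = 1021384.
Each occurs with probability p³ ≈ (0.0618232)³ ≈ 2.36294896e-04.
By linearity: E[X] = C(184, 3)·p³ ≈ 1021384 · 2.36294896e-04 ≈ 241.347826.
Since α = 2/3 < 1, p = c/n^{2/3} ≫ 1/n is above the triangle threshold p ~ 1/n. Asymptotically E[X] ~ (c³/6)·n^{3(1−α)} = (2³/6)·n^{1} → ∞; triangles are abundant w.h.p.

E[X] ≈ 241.347826; in regime p = Θ(1/n^{2/3}) E[X] diverges (above the triangle threshold p ~ 1/n).


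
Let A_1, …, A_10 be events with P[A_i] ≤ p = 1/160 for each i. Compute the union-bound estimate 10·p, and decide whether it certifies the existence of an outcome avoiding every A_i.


Union bound: P[∪_{i=1}^{10} A_i] ≤ Σ_i P[A_i] ≤ 10·p = 10·(1/160) = 1/16.
Numerically: 1/16 ≈ 0.062500.
Is 1/16 < 1? YES.
Since P[∪ A_i] ≤ 1/16 < 1, the complement has P[∩ A_i^c] ≥ 1 − 1/16 = 15/16 > 0, so some outcome avoids every A_i.

10·p = 1/16 ≈ 0.062500; existence CERTIFIED by the union bound.


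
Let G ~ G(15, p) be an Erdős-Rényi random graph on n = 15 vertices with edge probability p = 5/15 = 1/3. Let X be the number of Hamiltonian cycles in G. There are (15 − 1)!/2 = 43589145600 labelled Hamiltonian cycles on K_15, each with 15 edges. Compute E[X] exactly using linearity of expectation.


K_15 has (15 − 1)!/2 = 43589145600 labelled Hamiltonian cycles.
For each such Hamiltonian cycle H, let X_H = 1 if all 15 edges of H are present in G. Then P[X_H = 1] = p^{15} = (1/3)^{15} = 1/14348907.
By linearity of expectation: E[X] = Σ_H E[X_H] = 43589145600 · p^{15} = 43589145600 · 1/14348907 = 179379200/59049.
Numerically: E[X] ≈ 3037.8.

E[X] = 43589145600 · (1/3)^{15} = 179379200/59049 ≈ 3037.8.


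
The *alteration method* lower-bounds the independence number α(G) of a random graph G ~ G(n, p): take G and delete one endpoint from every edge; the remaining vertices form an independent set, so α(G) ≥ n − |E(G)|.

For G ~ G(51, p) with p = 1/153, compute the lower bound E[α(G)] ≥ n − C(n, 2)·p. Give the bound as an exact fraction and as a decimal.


E[|E(G)|] = C(51, 2)·p = 1275 · (1/153) = 25/3.
E[α(G)] ≥ n − E[|E(G)|] = 51 − 25/3 = 128/3.
Numerically: ≈ 42.6667.
(This is only a lower bound; the true E[α(G)] may be larger.)

E[α(G)] ≥ 128/3 ≈ 42.6667.


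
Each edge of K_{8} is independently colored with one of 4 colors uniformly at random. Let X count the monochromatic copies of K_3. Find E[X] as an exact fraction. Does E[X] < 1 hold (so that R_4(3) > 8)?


E[X] = C(8, 3) · 4^{1 − 3} = 56 · 4^{−2} = 56/16.
As a reduced fraction: E[X] = 7/2 ≈ 3.500.
Is E[X] < 1? NO.
Since E[X] ≥ 1, the first-moment bound is inconclusive at n = 8; it does NOT by itself certify R_4(3) > 8.

E[X] = 7/2 ≈ 3.500; E[X] ≥ 1; first-moment method inconclusive here.


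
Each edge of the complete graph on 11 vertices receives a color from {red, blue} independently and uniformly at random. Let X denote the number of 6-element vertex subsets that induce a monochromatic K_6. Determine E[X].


Let X = Σ_S X_S over the C(11, 6) = 462 subsets S of size 6, where X_S = 1 if the K_6 on S is monochromatic.
For a fixed S, the K_6 on S has C(6, 2) = 15 edges. P[all 15 edges red] = (1/2)^15, and likewise for blue, so P[monochromatic] = 2·(1/2)^15 = 2^{1 − 15} = 1/16384.
Summing: E[X] = C(11, 6) · 2^{1 − 15} = 462 · 1/16384 = 231/8192.
Numerically: E[X] ≈ 0.028198.

E[X] = C(11,6)·2^(1−C(6,2)) = 231/8192 ≈ 0.028198.


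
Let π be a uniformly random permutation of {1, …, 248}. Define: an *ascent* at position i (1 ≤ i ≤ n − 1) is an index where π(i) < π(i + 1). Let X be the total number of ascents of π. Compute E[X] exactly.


Write X = Σ X_I over i = 1, …, 247, with X_I the indicator of one ascent.
There are 247 indicators.
For each fixed i, the pair (π(i), π(i+1)) is a uniformly random ordered pair of distinct values from {1, …, 248}; by symmetry P[π(i) < π(i+1)] = 1/2.
By linearity: E[X] = 247 · (1/2) = (248 − 1) · (1/2) = 247/2 ≈ 123.500000.

E[X] = 247/2 = 123.500000.
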